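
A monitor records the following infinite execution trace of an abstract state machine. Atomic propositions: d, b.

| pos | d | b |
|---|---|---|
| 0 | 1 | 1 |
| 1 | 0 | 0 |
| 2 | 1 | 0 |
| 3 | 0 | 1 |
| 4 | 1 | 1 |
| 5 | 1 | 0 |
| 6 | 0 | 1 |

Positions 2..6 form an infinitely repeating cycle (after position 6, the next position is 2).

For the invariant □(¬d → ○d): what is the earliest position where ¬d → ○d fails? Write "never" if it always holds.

never

¬d → ○d holds at every position 0..6, and those are all the positions the trace ever visits, so the invariant □(¬d → ○d) is never violated.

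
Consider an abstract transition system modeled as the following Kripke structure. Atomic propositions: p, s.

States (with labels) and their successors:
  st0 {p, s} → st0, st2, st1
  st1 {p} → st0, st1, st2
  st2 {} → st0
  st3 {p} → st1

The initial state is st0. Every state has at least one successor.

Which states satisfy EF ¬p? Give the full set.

{st0, st1, st2, st3}

States satisfying ¬p: {st2}.
States satisfying EF ¬p: {st0, st1, st2, st3}.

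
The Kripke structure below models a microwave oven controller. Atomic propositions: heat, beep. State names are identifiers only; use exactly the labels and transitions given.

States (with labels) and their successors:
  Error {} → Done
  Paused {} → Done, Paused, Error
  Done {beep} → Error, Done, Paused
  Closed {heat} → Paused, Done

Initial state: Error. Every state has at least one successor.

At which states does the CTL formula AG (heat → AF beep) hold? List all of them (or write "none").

{Error, Paused, Done}

States satisfying heat → AF beep: {Error, Paused, Done}.
States satisfying AG (heat → AF beep): {Error, Paused, Done}.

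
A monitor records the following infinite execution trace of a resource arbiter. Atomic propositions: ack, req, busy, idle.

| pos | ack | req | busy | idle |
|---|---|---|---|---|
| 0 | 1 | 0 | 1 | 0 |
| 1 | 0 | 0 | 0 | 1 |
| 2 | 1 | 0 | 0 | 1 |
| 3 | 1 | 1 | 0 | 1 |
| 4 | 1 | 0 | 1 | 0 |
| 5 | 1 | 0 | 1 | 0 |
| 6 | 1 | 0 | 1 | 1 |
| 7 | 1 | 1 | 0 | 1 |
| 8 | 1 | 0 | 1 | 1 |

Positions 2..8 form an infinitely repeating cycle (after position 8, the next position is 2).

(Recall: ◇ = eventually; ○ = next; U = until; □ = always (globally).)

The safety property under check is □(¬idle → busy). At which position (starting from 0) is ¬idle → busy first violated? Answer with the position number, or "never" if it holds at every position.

never

¬idle → busy holds at every position 0..8, and those are all the positions the trace ever visits, so the invariant □(¬idle → busy) is never violated.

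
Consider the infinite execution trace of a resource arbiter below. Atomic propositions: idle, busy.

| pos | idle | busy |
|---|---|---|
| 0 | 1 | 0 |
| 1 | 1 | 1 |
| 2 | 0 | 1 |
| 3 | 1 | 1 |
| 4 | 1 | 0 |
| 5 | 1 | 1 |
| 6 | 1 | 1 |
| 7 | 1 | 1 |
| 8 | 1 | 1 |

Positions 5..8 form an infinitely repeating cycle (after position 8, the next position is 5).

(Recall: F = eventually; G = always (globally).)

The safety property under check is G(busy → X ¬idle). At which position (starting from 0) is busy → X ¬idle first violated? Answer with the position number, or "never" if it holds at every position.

Check busy → X ¬idle at each position in order: 0 ✓, 1 ✓.
At position 2 the labels are {busy} and the next position 3 has {busy, idle}, so busy → X ¬idle is false there. This is the first violation.

2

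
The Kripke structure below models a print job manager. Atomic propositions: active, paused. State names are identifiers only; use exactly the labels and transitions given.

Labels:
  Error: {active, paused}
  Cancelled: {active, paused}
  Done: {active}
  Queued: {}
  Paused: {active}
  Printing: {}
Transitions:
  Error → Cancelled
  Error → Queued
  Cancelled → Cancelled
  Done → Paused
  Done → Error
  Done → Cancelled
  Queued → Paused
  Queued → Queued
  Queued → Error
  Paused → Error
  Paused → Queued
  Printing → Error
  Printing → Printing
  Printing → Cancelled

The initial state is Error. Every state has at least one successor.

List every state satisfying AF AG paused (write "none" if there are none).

{Cancelled}

States satisfying AG paused: {Cancelled}.
States satisfying AF AG paused: {Cancelled}.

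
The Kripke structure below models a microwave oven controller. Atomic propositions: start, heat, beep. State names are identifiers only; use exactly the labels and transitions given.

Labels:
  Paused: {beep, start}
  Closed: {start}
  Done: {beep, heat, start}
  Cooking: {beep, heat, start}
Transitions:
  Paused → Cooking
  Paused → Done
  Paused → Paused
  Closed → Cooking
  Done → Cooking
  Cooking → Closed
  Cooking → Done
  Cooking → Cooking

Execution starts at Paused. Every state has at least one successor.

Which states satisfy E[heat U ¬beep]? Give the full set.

{Closed, Done, Cooking}

States satisfying heat: {Done, Cooking}.
States satisfying ¬beep: {Closed}.
States satisfying E[heat U ¬beep]: {Closed, Done, Cooking}.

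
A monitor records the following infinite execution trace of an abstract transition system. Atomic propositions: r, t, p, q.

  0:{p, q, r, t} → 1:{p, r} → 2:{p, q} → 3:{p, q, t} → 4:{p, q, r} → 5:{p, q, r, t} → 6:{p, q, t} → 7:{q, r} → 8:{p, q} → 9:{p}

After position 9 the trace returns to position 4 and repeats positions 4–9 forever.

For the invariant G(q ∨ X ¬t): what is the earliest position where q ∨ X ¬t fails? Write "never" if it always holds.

never

q ∨ X ¬t holds at every position 0..9, and those are all the positions the trace ever visits, so the invariant G(q ∨ X ¬t) is never violated.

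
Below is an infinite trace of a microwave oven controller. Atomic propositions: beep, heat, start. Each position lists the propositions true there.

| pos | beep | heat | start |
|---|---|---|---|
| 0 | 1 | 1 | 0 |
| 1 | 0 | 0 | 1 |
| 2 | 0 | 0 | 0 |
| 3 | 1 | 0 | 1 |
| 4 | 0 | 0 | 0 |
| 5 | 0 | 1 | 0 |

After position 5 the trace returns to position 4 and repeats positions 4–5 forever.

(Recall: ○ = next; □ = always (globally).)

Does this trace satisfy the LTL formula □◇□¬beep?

◇□¬beep holds at every position 0..5, and those are all positions ever visited, so □◇□¬beep holds.

Holds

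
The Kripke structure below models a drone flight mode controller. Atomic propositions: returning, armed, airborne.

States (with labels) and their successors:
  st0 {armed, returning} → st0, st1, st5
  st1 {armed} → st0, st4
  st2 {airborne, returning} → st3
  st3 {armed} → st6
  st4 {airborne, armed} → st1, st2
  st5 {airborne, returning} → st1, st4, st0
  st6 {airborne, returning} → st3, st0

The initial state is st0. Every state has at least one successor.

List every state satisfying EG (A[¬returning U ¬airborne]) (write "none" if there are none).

{st0, st1}

States satisfying A[¬returning U ¬airborne]: {st0, st1, st3}.
States satisfying EG (A[¬returning U ¬airborne]): {st0, st1}.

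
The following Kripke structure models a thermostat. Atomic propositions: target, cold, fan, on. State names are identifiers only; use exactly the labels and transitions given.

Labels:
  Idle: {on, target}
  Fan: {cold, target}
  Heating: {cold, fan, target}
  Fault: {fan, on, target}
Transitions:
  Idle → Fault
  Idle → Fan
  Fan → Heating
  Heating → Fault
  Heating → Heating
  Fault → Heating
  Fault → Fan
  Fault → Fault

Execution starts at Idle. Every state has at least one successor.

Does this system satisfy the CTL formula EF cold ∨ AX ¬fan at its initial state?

Yes

States satisfying cold: {Fan, Heating}.
States satisfying EF cold: {Idle, Fan, Heating, Fault}.
States satisfying ¬fan: {Idle, Fan}.
States satisfying AX ¬fan: ∅.
States satisfying EF cold ∨ AX ¬fan: {Idle, Fan, Heating, Fault}.
Idle ∈ Sat(EF cold ∨ AX ¬fan).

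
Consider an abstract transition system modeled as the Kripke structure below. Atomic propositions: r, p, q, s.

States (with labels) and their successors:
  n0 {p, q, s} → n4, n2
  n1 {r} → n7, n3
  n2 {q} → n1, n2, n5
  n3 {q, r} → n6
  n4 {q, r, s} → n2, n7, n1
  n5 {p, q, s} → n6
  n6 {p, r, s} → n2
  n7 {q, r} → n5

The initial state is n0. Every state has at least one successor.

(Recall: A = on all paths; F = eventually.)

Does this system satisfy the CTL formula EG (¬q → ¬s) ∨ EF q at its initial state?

States satisfying ¬q → ¬s: {n0, n1, n2, n3, n4, n5, n7}.
States satisfying EG (¬q → ¬s): {n0, n2, n4}.
States satisfying q: {n0, n2, n3, n4, n5, n7}.
States satisfying EF q: {n0, n1, n2, n3, n4, n5, n6, n7}.
States satisfying EG (¬q → ¬s) ∨ EF q: {n0, n1, n2, n3, n4, n5, n6, n7}.
n0 ∈ Sat(EG (¬q → ¬s) ∨ EF q).

Holds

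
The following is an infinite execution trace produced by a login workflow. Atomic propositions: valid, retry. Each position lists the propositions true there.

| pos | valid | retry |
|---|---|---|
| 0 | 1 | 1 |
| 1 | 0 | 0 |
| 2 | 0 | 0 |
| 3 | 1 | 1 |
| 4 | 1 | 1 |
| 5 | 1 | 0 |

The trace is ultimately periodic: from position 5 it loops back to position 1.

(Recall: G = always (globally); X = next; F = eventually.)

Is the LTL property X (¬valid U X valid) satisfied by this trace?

Holds

The position after 0 is 1; ¬valid U X valid is true there.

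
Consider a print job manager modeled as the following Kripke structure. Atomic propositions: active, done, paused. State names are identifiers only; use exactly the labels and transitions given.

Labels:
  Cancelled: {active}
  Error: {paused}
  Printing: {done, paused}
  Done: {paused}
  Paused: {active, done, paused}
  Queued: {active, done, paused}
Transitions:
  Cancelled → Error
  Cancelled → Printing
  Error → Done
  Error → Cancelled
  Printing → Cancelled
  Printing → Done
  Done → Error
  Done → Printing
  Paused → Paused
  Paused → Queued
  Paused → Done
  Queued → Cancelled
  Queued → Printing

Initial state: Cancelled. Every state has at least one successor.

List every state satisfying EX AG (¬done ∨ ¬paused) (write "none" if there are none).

States satisfying AG (¬done ∨ ¬paused): ∅.
States satisfying EX AG (¬done ∨ ¬paused): ∅.

none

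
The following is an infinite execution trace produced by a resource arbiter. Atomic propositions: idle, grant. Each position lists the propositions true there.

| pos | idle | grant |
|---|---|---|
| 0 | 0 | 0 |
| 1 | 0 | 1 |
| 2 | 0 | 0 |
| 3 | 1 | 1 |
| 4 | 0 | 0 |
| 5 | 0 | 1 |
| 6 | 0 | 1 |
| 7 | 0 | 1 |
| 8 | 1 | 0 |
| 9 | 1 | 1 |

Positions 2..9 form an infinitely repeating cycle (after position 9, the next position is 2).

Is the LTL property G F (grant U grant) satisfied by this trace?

F (grant U grant) holds at every position 0..9, and those are all positions ever visited, so G F (grant U grant) holds.

Holds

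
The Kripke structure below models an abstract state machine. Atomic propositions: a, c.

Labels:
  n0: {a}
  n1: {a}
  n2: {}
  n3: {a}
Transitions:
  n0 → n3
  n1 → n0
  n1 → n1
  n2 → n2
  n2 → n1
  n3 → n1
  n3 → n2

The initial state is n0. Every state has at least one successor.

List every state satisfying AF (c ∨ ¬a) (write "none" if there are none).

{n2}

States satisfying c ∨ ¬a: {n2}.
States satisfying AF (c ∨ ¬a): {n2}.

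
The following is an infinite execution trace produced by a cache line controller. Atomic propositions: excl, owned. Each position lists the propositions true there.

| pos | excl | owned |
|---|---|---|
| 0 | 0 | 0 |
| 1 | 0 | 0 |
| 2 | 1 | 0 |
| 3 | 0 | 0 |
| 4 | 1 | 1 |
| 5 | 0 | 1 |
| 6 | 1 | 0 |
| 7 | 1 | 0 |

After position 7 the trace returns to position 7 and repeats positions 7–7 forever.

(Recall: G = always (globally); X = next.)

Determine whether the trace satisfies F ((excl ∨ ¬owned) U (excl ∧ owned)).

Yes

(excl ∨ ¬owned) U (excl ∧ owned) holds at position 0, which is reachable from 0, so F ((excl ∨ ¬owned) U (excl ∧ owned)) holds.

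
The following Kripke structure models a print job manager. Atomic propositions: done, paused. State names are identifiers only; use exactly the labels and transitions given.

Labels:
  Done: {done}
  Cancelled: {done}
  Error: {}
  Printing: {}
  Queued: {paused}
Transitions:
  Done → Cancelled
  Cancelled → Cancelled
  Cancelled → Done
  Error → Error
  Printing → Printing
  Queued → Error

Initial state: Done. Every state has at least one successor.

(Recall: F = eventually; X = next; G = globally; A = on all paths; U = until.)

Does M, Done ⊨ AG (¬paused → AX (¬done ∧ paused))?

Does not hold

States satisfying ¬paused → AX (¬done ∧ paused): {Queued}.
States satisfying AG (¬paused → AX (¬done ∧ paused)): ∅.
Cancelled is reachable from Done and violates ¬paused → AX (¬done ∧ paused), so AG fails at Done.
Done ∉ Sat(AG (¬paused → AX (¬done ∧ paused))).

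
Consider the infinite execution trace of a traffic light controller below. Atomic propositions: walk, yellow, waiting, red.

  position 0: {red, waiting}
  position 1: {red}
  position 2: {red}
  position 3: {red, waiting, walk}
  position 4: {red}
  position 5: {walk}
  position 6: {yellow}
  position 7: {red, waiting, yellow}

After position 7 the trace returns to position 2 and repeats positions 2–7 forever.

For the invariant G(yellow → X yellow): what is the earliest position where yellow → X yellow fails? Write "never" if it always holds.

7

Check yellow → X yellow at each position in order: 0 ✓, 1 ✓, 2 ✓, 3 ✓, 4 ✓, 5 ✓, 6 ✓.
At position 7 the labels are {red, waiting, yellow} and the next position 2 has {red}, so yellow → X yellow is false there. This is the first violation.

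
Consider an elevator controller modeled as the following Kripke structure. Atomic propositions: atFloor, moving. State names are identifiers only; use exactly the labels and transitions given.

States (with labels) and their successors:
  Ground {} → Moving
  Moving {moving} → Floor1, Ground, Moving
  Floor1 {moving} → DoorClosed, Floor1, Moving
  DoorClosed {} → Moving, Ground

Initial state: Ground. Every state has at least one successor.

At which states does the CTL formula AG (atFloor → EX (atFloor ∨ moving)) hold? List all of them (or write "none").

States satisfying atFloor → EX (atFloor ∨ moving): {Ground, Moving, Floor1, DoorClosed}.
States satisfying AG (atFloor → EX (atFloor ∨ moving)): {Ground, Moving, Floor1, DoorClosed}.

{Ground, Moving, Floor1, DoorClosed}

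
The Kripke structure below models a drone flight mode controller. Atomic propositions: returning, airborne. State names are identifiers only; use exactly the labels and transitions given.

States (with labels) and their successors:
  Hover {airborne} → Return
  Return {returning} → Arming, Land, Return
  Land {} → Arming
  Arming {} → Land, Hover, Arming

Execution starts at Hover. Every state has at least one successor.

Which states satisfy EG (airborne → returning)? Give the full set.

{Return, Land, Arming}

States satisfying airborne → returning: {Return, Land, Arming}.
States satisfying EG (airborne → returning): {Return, Land, Arming}.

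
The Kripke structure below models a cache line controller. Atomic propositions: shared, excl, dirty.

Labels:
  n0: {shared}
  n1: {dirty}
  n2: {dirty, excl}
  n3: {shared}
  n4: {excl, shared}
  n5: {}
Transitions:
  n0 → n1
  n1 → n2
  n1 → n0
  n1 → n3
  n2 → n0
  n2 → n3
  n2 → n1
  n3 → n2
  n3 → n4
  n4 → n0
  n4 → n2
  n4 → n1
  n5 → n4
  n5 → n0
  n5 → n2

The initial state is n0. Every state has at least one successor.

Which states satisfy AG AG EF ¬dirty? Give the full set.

{n0, n1, n2, n3, n4, n5}

States satisfying AG EF ¬dirty: {n0, n1, n2, n3, n4, n5}.
States satisfying AG AG EF ¬dirty: {n0, n1, n2, n3, n4, n5}.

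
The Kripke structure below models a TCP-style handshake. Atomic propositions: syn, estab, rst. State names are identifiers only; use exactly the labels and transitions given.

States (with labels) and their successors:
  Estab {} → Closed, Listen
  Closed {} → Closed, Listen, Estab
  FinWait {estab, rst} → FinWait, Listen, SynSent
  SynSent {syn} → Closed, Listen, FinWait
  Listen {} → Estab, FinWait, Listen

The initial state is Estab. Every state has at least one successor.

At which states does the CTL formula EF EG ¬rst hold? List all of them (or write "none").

States satisfying EG ¬rst: {Estab, Closed, SynSent, Listen}.
States satisfying EF EG ¬rst: {Estab, Closed, FinWait, SynSent, Listen}.

{Estab, Closed, FinWait, SynSent, Listen}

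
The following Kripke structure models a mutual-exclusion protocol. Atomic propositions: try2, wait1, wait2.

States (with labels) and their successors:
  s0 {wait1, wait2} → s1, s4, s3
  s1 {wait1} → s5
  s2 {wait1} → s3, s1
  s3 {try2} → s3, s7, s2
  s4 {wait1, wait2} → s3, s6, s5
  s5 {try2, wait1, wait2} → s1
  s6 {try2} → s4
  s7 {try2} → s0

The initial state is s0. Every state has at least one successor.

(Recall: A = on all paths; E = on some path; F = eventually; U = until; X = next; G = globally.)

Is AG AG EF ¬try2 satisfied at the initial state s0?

Holds

States satisfying AG EF ¬try2: {s0, s1, s2, s3, s4, s5, s6, s7}.
States satisfying AG AG EF ¬try2: {s0, s1, s2, s3, s4, s5, s6, s7}.
Every state reachable from s0 satisfies AG EF ¬try2.
s0 ∈ Sat(AG AG EF ¬try2).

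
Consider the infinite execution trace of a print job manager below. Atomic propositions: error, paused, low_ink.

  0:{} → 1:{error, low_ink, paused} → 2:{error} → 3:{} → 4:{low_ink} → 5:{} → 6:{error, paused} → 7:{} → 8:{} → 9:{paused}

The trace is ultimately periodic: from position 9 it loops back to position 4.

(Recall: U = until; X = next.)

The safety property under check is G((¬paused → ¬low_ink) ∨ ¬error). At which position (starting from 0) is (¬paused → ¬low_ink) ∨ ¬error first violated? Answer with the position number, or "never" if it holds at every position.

never

(¬paused → ¬low_ink) ∨ ¬error holds at every position 0..9, and those are all the positions the trace ever visits, so the invariant G((¬paused → ¬low_ink) ∨ ¬error) is never violated.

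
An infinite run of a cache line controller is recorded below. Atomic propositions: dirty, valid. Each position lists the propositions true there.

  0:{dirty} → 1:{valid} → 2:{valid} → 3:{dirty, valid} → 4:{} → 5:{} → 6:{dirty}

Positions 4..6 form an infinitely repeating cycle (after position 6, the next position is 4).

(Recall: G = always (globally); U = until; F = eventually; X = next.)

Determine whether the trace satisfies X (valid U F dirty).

Satisfied

The position after 0 is 1; valid U F dirty is true there.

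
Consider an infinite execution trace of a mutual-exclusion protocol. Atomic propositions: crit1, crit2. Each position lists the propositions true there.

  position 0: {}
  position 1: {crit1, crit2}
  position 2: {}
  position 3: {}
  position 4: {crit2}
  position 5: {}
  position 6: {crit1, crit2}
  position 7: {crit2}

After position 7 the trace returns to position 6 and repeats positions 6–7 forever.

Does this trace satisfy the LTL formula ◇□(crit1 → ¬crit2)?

□(crit1 → ¬crit2) is false at every position 0..7, so it never becomes true and ◇□(crit1 → ¬crit2) fails.

Does not hold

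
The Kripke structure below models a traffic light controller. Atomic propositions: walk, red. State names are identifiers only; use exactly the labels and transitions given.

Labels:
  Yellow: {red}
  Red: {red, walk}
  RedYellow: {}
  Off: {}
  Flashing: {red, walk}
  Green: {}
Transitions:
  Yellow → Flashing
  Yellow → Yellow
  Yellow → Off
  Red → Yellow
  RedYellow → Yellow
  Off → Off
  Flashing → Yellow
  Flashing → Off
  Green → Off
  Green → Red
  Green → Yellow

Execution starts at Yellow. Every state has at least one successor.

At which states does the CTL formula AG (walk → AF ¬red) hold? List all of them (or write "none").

{Off}

States satisfying walk → AF ¬red: {Yellow, RedYellow, Off, Green}.
States satisfying AG (walk → AF ¬red): {Off}.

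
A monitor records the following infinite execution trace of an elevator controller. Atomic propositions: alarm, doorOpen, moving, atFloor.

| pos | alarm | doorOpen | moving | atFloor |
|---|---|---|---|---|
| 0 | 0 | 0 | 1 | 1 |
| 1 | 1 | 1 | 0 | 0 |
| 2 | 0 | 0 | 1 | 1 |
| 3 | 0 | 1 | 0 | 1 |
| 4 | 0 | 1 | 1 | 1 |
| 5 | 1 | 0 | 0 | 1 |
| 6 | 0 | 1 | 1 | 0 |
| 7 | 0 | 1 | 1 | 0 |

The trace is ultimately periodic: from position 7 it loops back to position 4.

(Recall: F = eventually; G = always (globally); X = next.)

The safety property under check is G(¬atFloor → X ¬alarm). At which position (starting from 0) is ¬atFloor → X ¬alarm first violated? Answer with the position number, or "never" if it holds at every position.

never

¬atFloor → X ¬alarm holds at every position 0..7, and those are all the positions the trace ever visits, so the invariant G(¬atFloor → X ¬alarm) is never violated.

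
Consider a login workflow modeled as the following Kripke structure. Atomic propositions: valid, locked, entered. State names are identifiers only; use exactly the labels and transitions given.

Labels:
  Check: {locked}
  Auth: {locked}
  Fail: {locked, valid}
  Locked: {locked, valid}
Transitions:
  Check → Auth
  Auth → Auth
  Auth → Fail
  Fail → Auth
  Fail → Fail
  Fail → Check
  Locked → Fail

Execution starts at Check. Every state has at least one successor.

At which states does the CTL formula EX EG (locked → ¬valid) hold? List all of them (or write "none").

States satisfying EG (locked → ¬valid): {Check, Auth}.
States satisfying EX EG (locked → ¬valid): {Check, Auth, Fail}.

{Check, Auth, Fail}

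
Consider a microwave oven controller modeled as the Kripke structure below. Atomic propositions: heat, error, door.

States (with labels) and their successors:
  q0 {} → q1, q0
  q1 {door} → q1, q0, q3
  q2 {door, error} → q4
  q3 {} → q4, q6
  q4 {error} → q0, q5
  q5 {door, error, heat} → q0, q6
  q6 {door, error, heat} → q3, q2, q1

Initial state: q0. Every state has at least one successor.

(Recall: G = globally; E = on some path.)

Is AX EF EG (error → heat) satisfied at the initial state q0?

Satisfied

States satisfying EF EG (error → heat): {q0, q1, q2, q3, q4, q5, q6}.
States satisfying AX EF EG (error → heat): {q0, q1, q2, q3, q4, q5, q6}.
q0 ∈ Sat(AX EF EG (error → heat)).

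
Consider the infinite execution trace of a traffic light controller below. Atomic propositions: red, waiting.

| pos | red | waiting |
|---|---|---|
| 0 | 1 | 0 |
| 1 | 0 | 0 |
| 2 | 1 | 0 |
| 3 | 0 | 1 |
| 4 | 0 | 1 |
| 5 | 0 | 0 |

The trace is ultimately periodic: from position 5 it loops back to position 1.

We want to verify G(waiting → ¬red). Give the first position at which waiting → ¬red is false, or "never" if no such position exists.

never

waiting → ¬red holds at every position 0..5, and those are all the positions the trace ever visits, so the invariant G(waiting → ¬red) is never violated.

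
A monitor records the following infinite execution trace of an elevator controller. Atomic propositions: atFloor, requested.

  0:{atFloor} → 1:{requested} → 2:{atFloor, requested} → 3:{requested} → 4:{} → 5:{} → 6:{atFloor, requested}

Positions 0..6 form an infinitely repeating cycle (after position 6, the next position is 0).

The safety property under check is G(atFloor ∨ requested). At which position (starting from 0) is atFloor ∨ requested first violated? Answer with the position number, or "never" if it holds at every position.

Check atFloor ∨ requested at each position in order: 0 ✓, 1 ✓, 2 ✓, 3 ✓.
At position 4 the labels are {}, so atFloor ∨ requested is false there. This is the first violation.

4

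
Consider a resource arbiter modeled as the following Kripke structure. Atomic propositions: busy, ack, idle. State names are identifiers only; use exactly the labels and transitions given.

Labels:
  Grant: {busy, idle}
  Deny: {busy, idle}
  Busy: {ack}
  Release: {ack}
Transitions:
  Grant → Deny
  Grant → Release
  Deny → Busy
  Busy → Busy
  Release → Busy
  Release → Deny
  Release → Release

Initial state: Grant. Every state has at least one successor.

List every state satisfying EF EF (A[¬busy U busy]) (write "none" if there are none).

States satisfying EF (A[¬busy U busy]): {Grant, Deny, Release}.
States satisfying EF EF (A[¬busy U busy]): {Grant, Deny, Release}.

{Grant, Deny, Release}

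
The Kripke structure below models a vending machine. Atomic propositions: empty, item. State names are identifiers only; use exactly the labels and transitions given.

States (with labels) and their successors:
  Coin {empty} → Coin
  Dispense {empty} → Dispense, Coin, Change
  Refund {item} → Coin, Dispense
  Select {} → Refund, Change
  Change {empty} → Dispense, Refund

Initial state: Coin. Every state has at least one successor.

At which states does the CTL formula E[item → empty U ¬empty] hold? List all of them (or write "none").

States satisfying item → empty: {Coin, Dispense, Select, Change}.
States satisfying ¬empty: {Refund, Select}.
States satisfying E[item → empty U ¬empty]: {Dispense, Refund, Select, Change}.

{Dispense, Refund, Select, Change}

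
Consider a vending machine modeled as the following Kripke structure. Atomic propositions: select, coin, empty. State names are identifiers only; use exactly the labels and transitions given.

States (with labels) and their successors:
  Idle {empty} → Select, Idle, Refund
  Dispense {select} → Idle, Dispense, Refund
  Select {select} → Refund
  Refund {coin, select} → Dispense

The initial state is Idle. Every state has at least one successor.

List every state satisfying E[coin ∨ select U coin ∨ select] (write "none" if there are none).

{Dispense, Select, Refund}

States satisfying coin ∨ select: {Dispense, Select, Refund}.
States satisfying E[coin ∨ select U coin ∨ select]: {Dispense, Select, Refund}.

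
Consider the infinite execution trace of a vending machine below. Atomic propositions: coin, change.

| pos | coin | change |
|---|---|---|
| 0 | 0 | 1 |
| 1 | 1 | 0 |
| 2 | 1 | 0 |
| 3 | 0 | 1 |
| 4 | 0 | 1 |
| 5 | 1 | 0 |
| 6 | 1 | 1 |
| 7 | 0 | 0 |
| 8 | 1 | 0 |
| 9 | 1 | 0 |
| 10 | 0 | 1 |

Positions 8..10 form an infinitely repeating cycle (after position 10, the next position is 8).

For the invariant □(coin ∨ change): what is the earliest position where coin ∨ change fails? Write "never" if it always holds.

Check coin ∨ change at each position in order: 0 ✓, 1 ✓, 2 ✓, 3 ✓, 4 ✓, 5 ✓, 6 ✓.
At position 7 the labels are {}, so coin ∨ change is false there. This is the first violation.

7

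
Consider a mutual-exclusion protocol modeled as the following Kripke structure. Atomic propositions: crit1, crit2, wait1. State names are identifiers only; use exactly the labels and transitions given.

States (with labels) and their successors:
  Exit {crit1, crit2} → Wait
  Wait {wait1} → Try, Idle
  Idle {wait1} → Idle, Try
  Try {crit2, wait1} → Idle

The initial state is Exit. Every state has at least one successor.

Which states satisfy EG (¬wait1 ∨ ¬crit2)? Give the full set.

{Exit, Wait, Idle}

States satisfying ¬wait1 ∨ ¬crit2: {Exit, Wait, Idle}.
States satisfying EG (¬wait1 ∨ ¬crit2): {Exit, Wait, Idle}.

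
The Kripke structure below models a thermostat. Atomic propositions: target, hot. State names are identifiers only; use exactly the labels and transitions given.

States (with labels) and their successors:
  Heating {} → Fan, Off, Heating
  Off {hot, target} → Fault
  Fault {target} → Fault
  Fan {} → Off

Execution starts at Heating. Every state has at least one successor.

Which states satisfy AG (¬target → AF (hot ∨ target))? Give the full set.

States satisfying ¬target → AF (hot ∨ target): {Off, Fault, Fan}.
States satisfying AG (¬target → AF (hot ∨ target)): {Off, Fault, Fan}.

{Off, Fault, Fan}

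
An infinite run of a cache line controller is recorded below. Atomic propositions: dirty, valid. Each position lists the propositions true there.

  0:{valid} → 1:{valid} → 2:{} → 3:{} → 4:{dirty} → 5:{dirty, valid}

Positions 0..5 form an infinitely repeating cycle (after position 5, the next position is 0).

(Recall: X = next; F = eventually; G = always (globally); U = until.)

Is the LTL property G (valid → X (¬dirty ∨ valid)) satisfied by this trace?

Yes

valid → X (¬dirty ∨ valid) holds at every position 0..5, and those are all positions ever visited, so G (valid → X (¬dirty ∨ valid)) holds.
Positions where valid holds: 0, 1, 5.
Check X (¬dirty ∨ valid) at each: 0→ok, 1→ok, 5→ok.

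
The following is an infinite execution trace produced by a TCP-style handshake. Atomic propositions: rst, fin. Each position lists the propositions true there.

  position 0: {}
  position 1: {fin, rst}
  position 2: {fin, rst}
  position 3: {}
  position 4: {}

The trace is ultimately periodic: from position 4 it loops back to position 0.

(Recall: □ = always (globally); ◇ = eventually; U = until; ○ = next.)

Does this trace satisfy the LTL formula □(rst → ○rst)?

rst → ○rst must hold at every position from 0 onward. It fails at position 2, so □(rst → ○rst) is false.
Positions where rst holds: 1, 2.
Check ○rst at each: 1→ok, 2→fails.

Violated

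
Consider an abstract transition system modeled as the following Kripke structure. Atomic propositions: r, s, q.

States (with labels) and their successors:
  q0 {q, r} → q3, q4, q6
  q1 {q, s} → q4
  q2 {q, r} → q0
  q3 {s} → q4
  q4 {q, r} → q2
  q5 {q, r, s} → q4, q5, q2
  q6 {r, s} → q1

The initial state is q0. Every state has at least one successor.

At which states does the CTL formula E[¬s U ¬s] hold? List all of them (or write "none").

States satisfying ¬s: {q0, q2, q4}.
States satisfying E[¬s U ¬s]: {q0, q2, q4}.

{q0, q2, q4}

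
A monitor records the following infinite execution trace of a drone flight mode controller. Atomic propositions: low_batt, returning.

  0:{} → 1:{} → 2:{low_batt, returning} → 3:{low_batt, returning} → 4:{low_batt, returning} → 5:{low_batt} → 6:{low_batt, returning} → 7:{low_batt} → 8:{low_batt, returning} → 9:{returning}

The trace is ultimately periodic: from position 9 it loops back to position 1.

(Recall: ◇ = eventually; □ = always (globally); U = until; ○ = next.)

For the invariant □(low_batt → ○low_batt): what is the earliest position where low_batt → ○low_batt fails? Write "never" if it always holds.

8

Check low_batt → ○low_batt at each position in order: 0 ✓, 1 ✓, 2 ✓, 3 ✓, 4 ✓, 5 ✓, 6 ✓, 7 ✓.
At position 8 the labels are {low_batt, returning} and the next position 9 has {returning}, so low_batt → ○low_batt is false there. This is the first violation.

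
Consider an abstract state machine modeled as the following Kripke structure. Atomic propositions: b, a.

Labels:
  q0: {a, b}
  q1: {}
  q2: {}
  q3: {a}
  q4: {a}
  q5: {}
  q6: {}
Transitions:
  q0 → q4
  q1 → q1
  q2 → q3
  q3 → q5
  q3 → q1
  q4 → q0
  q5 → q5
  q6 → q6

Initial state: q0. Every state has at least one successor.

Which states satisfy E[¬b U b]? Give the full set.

States satisfying ¬b: {q1, q2, q3, q4, q5, q6}.
States satisfying b: {q0}.
States satisfying E[¬b U b]: {q0, q4}.

{q0, q4}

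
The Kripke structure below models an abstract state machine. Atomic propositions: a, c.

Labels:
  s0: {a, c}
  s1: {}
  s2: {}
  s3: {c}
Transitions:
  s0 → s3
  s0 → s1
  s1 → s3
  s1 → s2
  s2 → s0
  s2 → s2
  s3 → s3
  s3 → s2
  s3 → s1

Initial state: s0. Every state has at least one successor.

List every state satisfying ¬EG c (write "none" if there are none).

States satisfying c: {s0, s3}.
States satisfying EG c: {s0, s3}.
States satisfying ¬EG c: {s1, s2}.

{s1, s2}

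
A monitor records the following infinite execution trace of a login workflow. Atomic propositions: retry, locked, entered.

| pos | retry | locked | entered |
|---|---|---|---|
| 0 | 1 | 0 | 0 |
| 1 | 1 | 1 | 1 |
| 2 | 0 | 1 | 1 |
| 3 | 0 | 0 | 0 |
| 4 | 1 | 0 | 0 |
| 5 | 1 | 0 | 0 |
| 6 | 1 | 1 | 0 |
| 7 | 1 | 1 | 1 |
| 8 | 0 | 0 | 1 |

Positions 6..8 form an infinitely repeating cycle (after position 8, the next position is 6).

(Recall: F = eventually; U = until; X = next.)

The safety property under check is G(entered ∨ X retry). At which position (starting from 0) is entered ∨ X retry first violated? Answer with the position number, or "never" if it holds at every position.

entered ∨ X retry holds at every position 0..8, and those are all the positions the trace ever visits, so the invariant G(entered ∨ X retry) is never violated.

never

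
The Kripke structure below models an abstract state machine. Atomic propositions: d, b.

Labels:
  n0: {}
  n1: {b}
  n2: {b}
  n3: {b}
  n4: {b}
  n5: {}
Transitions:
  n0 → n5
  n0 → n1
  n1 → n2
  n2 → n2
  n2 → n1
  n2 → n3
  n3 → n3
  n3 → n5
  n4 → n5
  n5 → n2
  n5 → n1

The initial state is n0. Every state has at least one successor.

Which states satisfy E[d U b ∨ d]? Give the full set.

States satisfying d: ∅.
States satisfying b ∨ d: {n1, n2, n3, n4}.
States satisfying E[d U b ∨ d]: {n1, n2, n3, n4}.

{n1, n2, n3, n4}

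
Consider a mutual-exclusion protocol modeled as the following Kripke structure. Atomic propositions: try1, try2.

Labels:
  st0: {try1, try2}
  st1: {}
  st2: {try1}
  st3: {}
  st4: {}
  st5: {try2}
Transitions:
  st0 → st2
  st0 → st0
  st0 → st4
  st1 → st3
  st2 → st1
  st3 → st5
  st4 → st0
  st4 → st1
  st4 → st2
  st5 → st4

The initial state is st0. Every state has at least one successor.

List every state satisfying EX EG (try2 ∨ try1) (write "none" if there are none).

States satisfying EG (try2 ∨ try1): {st0}.
States satisfying EX EG (try2 ∨ try1): {st0, st4}.

{st0, st4}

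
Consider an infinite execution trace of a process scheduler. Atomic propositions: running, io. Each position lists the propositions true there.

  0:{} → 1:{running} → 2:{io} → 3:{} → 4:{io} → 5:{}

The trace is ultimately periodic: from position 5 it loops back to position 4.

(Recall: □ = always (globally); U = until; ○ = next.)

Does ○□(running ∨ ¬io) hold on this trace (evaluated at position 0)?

The position after 0 is 1; □(running ∨ ¬io) is false there.

Violated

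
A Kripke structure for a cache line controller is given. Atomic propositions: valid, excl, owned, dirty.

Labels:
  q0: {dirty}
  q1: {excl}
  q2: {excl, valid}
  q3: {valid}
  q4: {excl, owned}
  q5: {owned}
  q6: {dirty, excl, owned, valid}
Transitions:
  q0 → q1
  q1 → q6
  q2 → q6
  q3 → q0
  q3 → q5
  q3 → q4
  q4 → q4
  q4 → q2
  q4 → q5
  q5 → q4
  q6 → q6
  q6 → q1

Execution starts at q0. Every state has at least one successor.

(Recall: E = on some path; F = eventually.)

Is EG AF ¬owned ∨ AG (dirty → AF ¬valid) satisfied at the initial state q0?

Does not hold

States satisfying AF ¬owned: {q0, q1, q2, q3}.
States satisfying EG AF ¬owned: ∅.
States satisfying dirty → AF ¬valid: {q0, q1, q2, q3, q4, q5}.
States satisfying AG (dirty → AF ¬valid): ∅.
States satisfying EG AF ¬owned ∨ AG (dirty → AF ¬valid): ∅.
q0 ∉ Sat(EG AF ¬owned ∨ AG (dirty → AF ¬valid)).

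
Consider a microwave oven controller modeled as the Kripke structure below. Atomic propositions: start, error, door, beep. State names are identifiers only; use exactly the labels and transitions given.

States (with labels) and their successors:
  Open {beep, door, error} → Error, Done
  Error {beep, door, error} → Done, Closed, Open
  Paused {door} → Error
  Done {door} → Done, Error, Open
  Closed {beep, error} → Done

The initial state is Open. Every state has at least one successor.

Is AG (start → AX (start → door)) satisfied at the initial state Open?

States satisfying start → AX (start → door): {Open, Error, Paused, Done, Closed}.
States satisfying AG (start → AX (start → door)): {Open, Error, Paused, Done, Closed}.
Every state reachable from Open satisfies start → AX (start → door).
Open ∈ Sat(AG (start → AX (start → door))).

Yes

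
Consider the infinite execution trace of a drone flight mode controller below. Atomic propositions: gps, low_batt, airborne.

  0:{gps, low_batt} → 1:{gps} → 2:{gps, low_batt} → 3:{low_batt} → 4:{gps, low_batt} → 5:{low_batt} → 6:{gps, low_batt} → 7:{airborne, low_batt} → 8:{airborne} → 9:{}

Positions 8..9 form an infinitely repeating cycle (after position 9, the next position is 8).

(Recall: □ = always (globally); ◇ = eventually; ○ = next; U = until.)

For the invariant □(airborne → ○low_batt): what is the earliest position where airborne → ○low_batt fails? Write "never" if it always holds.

7

Check airborne → ○low_batt at each position in order: 0 ✓, 1 ✓, 2 ✓, 3 ✓, 4 ✓, 5 ✓, 6 ✓.
At position 7 the labels are {airborne, low_batt} and the next position 8 has {airborne}, so airborne → ○low_batt is false there. This is the first violation.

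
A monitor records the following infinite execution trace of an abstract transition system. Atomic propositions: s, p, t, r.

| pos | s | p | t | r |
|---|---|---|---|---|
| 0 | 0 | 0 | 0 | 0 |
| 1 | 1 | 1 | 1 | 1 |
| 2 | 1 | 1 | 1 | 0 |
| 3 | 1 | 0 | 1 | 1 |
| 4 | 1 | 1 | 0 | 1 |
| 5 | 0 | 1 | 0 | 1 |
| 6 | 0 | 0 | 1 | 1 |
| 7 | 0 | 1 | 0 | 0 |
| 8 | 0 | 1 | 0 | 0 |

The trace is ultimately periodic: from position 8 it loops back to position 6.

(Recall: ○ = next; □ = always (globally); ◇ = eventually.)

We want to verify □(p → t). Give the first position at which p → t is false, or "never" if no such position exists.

4

Check p → t at each position in order: 0 ✓, 1 ✓, 2 ✓, 3 ✓.
At position 4 the labels are {p, r, s}, so p → t is false there. This is the first violation.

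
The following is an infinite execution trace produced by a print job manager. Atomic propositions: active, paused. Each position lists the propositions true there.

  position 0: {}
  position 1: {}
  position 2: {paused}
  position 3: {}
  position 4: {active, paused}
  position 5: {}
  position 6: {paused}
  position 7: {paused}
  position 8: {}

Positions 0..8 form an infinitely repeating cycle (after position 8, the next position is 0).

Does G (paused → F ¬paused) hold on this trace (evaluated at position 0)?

Satisfied

paused → F ¬paused holds at every position 0..8, and those are all positions ever visited, so G (paused → F ¬paused) holds.
Positions where paused holds: 2, 4, 6, 7.
Check F ¬paused at each: 2→ok, 4→ok, 6→ok, 7→ok.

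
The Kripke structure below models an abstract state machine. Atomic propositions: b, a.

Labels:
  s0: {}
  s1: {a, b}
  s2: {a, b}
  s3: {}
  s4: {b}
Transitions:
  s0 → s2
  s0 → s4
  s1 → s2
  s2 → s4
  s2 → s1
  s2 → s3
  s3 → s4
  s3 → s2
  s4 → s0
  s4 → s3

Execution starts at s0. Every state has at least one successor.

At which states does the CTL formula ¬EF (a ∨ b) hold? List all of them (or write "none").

none

States satisfying a ∨ b: {s1, s2, s4}.
States satisfying EF (a ∨ b): {s0, s1, s2, s3, s4}.
States satisfying ¬EF (a ∨ b): ∅.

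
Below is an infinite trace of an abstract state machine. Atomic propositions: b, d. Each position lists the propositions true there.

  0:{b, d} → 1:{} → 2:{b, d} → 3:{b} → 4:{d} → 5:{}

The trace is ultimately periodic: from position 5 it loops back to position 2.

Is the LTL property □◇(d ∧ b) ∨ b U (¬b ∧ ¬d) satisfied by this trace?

◇(d ∧ b) holds at every position 0..5, and those are all positions ever visited, so □◇(d ∧ b) holds.
Walking from position 0: ¬b ∧ ¬d first holds at position 1, and b holds at every earlier position along the way, so b U (¬b ∧ ¬d) holds.
At position 0: □◇(d ∧ b) is true; b U (¬b ∧ ¬d) is true; so □◇(d ∧ b) ∨ b U (¬b ∧ ¬d) is true.

Yes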